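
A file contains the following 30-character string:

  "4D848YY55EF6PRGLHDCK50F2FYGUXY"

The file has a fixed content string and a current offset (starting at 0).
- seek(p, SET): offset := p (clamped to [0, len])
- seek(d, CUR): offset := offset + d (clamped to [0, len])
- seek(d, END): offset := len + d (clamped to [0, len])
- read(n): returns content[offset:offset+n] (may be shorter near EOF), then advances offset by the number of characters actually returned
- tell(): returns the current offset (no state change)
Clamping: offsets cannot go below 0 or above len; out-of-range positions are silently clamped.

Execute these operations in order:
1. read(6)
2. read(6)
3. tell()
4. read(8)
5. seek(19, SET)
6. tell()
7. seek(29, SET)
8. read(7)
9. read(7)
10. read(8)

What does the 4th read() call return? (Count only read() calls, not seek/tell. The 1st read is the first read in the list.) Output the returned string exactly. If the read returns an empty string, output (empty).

After 1 (read(6)): returned '4D848Y', offset=6
After 2 (read(6)): returned 'Y55EF6', offset=12
After 3 (tell()): offset=12
After 4 (read(8)): returned 'PRGLHDCK', offset=20
After 5 (seek(19, SET)): offset=19
After 6 (tell()): offset=19
After 7 (seek(29, SET)): offset=29
After 8 (read(7)): returned 'Y', offset=30
After 9 (read(7)): returned '', offset=30
After 10 (read(8)): returned '', offset=30

Answer: Y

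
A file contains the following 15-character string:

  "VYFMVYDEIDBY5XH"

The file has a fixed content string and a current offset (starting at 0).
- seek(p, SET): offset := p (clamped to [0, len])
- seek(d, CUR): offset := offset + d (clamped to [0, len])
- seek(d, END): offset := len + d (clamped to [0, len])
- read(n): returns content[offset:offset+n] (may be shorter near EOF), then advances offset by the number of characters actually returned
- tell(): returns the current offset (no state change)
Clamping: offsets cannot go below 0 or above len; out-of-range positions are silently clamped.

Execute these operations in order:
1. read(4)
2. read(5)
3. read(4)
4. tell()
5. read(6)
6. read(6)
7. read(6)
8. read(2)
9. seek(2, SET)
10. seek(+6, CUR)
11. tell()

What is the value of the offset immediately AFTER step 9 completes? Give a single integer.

Answer: 2

Derivation:
After 1 (read(4)): returned 'VYFM', offset=4
After 2 (read(5)): returned 'VYDEI', offset=9
After 3 (read(4)): returned 'DBY5', offset=13
After 4 (tell()): offset=13
After 5 (read(6)): returned 'XH', offset=15
After 6 (read(6)): returned '', offset=15
After 7 (read(6)): returned '', offset=15
After 8 (read(2)): returned '', offset=15
After 9 (seek(2, SET)): offset=2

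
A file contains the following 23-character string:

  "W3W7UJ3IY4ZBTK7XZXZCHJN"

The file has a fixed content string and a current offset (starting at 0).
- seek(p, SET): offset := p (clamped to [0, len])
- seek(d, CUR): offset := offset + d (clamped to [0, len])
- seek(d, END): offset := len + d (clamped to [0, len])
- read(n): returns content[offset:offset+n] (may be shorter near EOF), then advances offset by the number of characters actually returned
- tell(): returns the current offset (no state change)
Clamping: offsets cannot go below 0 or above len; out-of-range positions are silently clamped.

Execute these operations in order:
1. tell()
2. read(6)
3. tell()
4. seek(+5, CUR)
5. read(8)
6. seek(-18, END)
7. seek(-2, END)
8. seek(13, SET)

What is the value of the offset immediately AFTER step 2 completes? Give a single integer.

Answer: 6

Derivation:
After 1 (tell()): offset=0
After 2 (read(6)): returned 'W3W7UJ', offset=6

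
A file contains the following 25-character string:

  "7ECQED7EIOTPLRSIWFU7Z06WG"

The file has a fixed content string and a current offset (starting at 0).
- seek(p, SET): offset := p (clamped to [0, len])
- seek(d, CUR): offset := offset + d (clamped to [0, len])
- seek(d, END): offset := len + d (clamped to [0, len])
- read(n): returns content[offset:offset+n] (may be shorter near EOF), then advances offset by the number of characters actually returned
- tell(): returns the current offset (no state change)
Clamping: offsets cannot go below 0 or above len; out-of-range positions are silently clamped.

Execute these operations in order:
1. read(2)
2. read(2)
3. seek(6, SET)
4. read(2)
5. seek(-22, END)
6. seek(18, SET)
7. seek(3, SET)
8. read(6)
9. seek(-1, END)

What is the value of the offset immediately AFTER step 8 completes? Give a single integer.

After 1 (read(2)): returned '7E', offset=2
After 2 (read(2)): returned 'CQ', offset=4
After 3 (seek(6, SET)): offset=6
After 4 (read(2)): returned '7E', offset=8
After 5 (seek(-22, END)): offset=3
After 6 (seek(18, SET)): offset=18
After 7 (seek(3, SET)): offset=3
After 8 (read(6)): returned 'QED7EI', offset=9

Answer: 9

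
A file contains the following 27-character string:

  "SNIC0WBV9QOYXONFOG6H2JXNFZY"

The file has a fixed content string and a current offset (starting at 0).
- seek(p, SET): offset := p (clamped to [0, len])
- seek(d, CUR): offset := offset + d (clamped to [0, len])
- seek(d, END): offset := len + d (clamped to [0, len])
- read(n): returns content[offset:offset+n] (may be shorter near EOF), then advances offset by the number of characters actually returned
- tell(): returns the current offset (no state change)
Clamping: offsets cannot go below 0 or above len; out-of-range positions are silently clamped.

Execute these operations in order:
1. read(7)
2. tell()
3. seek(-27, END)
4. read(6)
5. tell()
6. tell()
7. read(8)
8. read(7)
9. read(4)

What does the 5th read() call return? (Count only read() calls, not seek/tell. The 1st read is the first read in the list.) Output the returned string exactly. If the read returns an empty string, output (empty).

After 1 (read(7)): returned 'SNIC0WB', offset=7
After 2 (tell()): offset=7
After 3 (seek(-27, END)): offset=0
After 4 (read(6)): returned 'SNIC0W', offset=6
After 5 (tell()): offset=6
After 6 (tell()): offset=6
After 7 (read(8)): returned 'BV9QOYXO', offset=14
After 8 (read(7)): returned 'NFOG6H2', offset=21
After 9 (read(4)): returned 'JXNF', offset=25

Answer: JXNF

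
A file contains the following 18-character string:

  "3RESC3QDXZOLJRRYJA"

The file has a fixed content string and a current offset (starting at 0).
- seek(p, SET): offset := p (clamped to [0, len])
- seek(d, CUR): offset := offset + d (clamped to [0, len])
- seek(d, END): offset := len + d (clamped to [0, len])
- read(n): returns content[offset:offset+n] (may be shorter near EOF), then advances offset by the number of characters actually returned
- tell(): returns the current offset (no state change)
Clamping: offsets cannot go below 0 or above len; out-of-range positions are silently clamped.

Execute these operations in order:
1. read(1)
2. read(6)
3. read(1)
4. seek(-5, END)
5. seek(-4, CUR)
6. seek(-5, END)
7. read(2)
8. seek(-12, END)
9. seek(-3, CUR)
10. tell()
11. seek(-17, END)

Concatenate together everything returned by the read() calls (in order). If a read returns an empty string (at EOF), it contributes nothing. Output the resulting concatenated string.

Answer: 3RESC3QDRR

Derivation:
After 1 (read(1)): returned '3', offset=1
After 2 (read(6)): returned 'RESC3Q', offset=7
After 3 (read(1)): returned 'D', offset=8
After 4 (seek(-5, END)): offset=13
After 5 (seek(-4, CUR)): offset=9
After 6 (seek(-5, END)): offset=13
After 7 (read(2)): returned 'RR', offset=15
After 8 (seek(-12, END)): offset=6
After 9 (seek(-3, CUR)): offset=3
After 10 (tell()): offset=3
After 11 (seek(-17, END)): offset=1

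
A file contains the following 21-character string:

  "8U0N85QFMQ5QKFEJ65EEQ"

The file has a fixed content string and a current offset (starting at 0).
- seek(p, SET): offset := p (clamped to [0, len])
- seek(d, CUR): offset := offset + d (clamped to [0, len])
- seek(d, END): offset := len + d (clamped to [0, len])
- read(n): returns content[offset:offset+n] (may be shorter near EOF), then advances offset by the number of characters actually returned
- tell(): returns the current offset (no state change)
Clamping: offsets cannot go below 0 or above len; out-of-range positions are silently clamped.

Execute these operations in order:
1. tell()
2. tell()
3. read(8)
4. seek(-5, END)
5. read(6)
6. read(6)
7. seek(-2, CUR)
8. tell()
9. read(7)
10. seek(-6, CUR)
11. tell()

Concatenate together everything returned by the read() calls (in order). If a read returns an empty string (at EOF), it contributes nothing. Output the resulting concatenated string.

Answer: 8U0N85QF65EEQEQ

Derivation:
After 1 (tell()): offset=0
After 2 (tell()): offset=0
After 3 (read(8)): returned '8U0N85QF', offset=8
After 4 (seek(-5, END)): offset=16
After 5 (read(6)): returned '65EEQ', offset=21
After 6 (read(6)): returned '', offset=21
After 7 (seek(-2, CUR)): offset=19
After 8 (tell()): offset=19
After 9 (read(7)): returned 'EQ', offset=21
After 10 (seek(-6, CUR)): offset=15
After 11 (tell()): offset=15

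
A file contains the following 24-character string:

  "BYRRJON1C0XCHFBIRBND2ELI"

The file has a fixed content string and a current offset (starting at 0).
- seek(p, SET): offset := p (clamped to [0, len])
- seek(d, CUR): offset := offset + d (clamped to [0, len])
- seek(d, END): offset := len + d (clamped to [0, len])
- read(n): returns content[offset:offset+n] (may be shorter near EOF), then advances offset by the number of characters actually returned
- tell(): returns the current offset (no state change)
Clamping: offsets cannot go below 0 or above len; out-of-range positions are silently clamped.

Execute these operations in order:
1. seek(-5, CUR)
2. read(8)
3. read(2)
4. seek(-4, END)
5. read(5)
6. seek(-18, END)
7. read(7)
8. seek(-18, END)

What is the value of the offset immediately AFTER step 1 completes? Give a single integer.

After 1 (seek(-5, CUR)): offset=0

Answer: 0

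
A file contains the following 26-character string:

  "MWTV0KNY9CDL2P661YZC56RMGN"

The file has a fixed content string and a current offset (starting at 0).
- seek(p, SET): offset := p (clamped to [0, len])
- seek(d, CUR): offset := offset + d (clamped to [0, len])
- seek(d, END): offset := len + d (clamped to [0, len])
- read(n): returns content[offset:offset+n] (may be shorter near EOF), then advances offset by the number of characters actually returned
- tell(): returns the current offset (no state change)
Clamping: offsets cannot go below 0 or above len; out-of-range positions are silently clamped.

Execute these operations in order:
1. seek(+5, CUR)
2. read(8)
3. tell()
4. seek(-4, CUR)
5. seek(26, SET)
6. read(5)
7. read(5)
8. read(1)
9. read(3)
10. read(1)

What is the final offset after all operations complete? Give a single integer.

Answer: 26

Derivation:
After 1 (seek(+5, CUR)): offset=5
After 2 (read(8)): returned 'KNY9CDL2', offset=13
After 3 (tell()): offset=13
After 4 (seek(-4, CUR)): offset=9
After 5 (seek(26, SET)): offset=26
After 6 (read(5)): returned '', offset=26
After 7 (read(5)): returned '', offset=26
After 8 (read(1)): returned '', offset=26
After 9 (read(3)): returned '', offset=26
After 10 (read(1)): returned '', offset=26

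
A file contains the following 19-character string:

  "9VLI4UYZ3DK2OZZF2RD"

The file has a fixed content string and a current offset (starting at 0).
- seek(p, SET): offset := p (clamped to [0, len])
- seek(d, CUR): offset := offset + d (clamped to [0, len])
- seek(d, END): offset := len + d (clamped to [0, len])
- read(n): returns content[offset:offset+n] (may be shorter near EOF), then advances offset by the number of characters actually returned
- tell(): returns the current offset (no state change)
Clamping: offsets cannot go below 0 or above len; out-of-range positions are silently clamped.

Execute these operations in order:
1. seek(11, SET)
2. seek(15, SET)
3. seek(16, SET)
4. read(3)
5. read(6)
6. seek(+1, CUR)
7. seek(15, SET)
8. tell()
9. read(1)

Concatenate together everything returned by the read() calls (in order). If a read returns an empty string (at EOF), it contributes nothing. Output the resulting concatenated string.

After 1 (seek(11, SET)): offset=11
After 2 (seek(15, SET)): offset=15
After 3 (seek(16, SET)): offset=16
After 4 (read(3)): returned '2RD', offset=19
After 5 (read(6)): returned '', offset=19
After 6 (seek(+1, CUR)): offset=19
After 7 (seek(15, SET)): offset=15
After 8 (tell()): offset=15
After 9 (read(1)): returned 'F', offset=16

Answer: 2RDF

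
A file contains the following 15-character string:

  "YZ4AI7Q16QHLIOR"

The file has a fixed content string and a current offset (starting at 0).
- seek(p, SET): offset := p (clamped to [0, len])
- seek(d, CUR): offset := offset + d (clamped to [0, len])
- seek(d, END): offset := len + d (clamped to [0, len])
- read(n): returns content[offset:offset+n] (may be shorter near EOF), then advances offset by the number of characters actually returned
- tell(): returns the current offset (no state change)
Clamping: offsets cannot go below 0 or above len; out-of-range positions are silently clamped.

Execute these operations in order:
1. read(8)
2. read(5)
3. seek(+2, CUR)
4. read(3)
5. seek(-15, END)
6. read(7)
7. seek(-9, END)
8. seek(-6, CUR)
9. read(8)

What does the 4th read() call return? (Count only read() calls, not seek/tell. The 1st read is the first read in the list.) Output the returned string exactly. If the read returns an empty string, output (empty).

After 1 (read(8)): returned 'YZ4AI7Q1', offset=8
After 2 (read(5)): returned '6QHLI', offset=13
After 3 (seek(+2, CUR)): offset=15
After 4 (read(3)): returned '', offset=15
After 5 (seek(-15, END)): offset=0
After 6 (read(7)): returned 'YZ4AI7Q', offset=7
After 7 (seek(-9, END)): offset=6
After 8 (seek(-6, CUR)): offset=0
After 9 (read(8)): returned 'YZ4AI7Q1', offset=8

Answer: YZ4AI7Q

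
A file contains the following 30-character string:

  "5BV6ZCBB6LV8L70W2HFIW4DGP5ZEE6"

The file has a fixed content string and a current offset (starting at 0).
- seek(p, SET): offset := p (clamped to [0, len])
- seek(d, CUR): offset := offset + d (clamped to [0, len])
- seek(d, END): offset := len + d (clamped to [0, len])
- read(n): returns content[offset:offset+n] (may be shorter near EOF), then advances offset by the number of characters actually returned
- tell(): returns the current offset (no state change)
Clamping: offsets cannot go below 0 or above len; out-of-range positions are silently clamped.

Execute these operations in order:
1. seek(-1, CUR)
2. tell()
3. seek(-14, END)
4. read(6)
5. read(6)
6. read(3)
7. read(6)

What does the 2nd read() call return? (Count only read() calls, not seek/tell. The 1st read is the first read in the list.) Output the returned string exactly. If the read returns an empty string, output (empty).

After 1 (seek(-1, CUR)): offset=0
After 2 (tell()): offset=0
After 3 (seek(-14, END)): offset=16
After 4 (read(6)): returned '2HFIW4', offset=22
After 5 (read(6)): returned 'DGP5ZE', offset=28
After 6 (read(3)): returned 'E6', offset=30
After 7 (read(6)): returned '', offset=30

Answer: DGP5ZE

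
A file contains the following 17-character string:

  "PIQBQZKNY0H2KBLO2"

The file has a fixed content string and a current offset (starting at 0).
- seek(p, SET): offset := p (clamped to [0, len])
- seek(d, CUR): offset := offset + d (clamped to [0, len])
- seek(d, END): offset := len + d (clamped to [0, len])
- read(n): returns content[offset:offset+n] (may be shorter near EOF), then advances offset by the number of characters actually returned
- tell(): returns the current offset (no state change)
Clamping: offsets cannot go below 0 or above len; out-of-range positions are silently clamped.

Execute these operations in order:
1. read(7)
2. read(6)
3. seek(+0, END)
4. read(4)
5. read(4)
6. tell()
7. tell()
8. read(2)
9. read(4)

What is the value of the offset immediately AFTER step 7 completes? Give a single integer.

Answer: 17

Derivation:
After 1 (read(7)): returned 'PIQBQZK', offset=7
After 2 (read(6)): returned 'NY0H2K', offset=13
After 3 (seek(+0, END)): offset=17
After 4 (read(4)): returned '', offset=17
After 5 (read(4)): returned '', offset=17
After 6 (tell()): offset=17
After 7 (tell()): offset=17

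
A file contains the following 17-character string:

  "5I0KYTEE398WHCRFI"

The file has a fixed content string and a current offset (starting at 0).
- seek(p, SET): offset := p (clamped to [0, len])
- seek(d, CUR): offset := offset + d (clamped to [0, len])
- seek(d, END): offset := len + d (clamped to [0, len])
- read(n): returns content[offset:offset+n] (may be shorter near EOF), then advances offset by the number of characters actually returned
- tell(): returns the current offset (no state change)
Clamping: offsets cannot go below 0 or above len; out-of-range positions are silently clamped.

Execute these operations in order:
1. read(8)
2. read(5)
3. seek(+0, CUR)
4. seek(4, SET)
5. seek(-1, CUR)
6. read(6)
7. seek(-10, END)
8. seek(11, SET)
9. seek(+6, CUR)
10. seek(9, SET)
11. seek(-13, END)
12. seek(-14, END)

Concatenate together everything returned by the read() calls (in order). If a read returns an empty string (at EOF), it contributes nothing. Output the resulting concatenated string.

Answer: 5I0KYTEE398WHKYTEE3

Derivation:
After 1 (read(8)): returned '5I0KYTEE', offset=8
After 2 (read(5)): returned '398WH', offset=13
After 3 (seek(+0, CUR)): offset=13
After 4 (seek(4, SET)): offset=4
After 5 (seek(-1, CUR)): offset=3
After 6 (read(6)): returned 'KYTEE3', offset=9
After 7 (seek(-10, END)): offset=7
After 8 (seek(11, SET)): offset=11
After 9 (seek(+6, CUR)): offset=17
After 10 (seek(9, SET)): offset=9
After 11 (seek(-13, END)): offset=4
After 12 (seek(-14, END)): offset=3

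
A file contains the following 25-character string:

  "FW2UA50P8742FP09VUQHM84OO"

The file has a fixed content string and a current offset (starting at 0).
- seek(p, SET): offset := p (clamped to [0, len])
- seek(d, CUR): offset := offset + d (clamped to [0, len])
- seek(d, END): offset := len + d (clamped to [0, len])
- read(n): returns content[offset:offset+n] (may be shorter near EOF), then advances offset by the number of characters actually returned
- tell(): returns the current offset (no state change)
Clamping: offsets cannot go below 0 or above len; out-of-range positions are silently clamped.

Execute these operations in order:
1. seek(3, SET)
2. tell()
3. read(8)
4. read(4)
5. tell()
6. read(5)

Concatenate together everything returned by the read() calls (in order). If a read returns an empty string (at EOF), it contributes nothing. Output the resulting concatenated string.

After 1 (seek(3, SET)): offset=3
After 2 (tell()): offset=3
After 3 (read(8)): returned 'UA50P874', offset=11
After 4 (read(4)): returned '2FP0', offset=15
After 5 (tell()): offset=15
After 6 (read(5)): returned '9VUQH', offset=20

Answer: UA50P8742FP09VUQH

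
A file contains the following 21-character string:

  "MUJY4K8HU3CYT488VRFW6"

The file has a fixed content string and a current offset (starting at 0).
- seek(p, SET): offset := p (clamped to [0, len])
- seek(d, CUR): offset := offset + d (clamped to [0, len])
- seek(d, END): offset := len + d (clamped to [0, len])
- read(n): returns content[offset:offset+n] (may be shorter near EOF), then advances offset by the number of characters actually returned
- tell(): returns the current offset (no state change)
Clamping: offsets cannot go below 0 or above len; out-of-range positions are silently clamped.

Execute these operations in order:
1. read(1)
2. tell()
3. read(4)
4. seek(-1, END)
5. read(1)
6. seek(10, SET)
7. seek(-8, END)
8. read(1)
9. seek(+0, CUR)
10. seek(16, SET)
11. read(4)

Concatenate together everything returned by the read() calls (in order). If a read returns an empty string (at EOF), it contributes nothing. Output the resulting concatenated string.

After 1 (read(1)): returned 'M', offset=1
After 2 (tell()): offset=1
After 3 (read(4)): returned 'UJY4', offset=5
After 4 (seek(-1, END)): offset=20
After 5 (read(1)): returned '6', offset=21
After 6 (seek(10, SET)): offset=10
After 7 (seek(-8, END)): offset=13
After 8 (read(1)): returned '4', offset=14
After 9 (seek(+0, CUR)): offset=14
After 10 (seek(16, SET)): offset=16
After 11 (read(4)): returned 'VRFW', offset=20

Answer: MUJY464VRFW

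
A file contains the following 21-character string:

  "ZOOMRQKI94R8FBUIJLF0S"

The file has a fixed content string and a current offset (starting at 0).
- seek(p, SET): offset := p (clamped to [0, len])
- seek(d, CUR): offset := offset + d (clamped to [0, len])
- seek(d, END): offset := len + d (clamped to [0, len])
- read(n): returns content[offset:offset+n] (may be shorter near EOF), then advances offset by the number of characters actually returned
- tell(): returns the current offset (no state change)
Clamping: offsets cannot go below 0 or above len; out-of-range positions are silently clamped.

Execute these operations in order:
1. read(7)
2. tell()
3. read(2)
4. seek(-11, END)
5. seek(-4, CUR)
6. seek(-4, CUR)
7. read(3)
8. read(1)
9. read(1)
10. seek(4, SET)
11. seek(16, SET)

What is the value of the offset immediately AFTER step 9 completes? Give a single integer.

After 1 (read(7)): returned 'ZOOMRQK', offset=7
After 2 (tell()): offset=7
After 3 (read(2)): returned 'I9', offset=9
After 4 (seek(-11, END)): offset=10
After 5 (seek(-4, CUR)): offset=6
After 6 (seek(-4, CUR)): offset=2
After 7 (read(3)): returned 'OMR', offset=5
After 8 (read(1)): returned 'Q', offset=6
After 9 (read(1)): returned 'K', offset=7

Answer: 7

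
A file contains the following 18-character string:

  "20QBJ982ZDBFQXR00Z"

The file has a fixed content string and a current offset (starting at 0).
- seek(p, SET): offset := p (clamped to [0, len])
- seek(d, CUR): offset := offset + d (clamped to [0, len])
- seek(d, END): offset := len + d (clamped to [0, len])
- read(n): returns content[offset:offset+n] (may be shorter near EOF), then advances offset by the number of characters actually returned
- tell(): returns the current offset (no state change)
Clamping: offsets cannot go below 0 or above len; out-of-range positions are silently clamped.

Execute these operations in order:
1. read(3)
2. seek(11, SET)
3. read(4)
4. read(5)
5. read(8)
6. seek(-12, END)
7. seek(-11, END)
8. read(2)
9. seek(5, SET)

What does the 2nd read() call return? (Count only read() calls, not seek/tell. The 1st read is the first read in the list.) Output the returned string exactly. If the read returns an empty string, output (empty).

Answer: FQXR

Derivation:
After 1 (read(3)): returned '20Q', offset=3
After 2 (seek(11, SET)): offset=11
After 3 (read(4)): returned 'FQXR', offset=15
After 4 (read(5)): returned '00Z', offset=18
After 5 (read(8)): returned '', offset=18
After 6 (seek(-12, END)): offset=6
After 7 (seek(-11, END)): offset=7
After 8 (read(2)): returned '2Z', offset=9
After 9 (seek(5, SET)): offset=5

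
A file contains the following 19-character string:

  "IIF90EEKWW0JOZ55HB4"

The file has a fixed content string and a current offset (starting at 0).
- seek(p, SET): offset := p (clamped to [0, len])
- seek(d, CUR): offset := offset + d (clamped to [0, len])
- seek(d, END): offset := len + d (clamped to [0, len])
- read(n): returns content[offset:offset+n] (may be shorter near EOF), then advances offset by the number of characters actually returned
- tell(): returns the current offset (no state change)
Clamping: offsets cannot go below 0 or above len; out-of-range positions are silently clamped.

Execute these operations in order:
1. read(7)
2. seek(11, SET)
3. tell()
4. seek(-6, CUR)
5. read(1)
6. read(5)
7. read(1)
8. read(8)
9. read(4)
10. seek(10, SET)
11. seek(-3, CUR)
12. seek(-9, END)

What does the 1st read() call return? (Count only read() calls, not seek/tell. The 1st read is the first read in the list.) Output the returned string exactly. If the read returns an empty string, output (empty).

After 1 (read(7)): returned 'IIF90EE', offset=7
After 2 (seek(11, SET)): offset=11
After 3 (tell()): offset=11
After 4 (seek(-6, CUR)): offset=5
After 5 (read(1)): returned 'E', offset=6
After 6 (read(5)): returned 'EKWW0', offset=11
After 7 (read(1)): returned 'J', offset=12
After 8 (read(8)): returned 'OZ55HB4', offset=19
After 9 (read(4)): returned '', offset=19
After 10 (seek(10, SET)): offset=10
After 11 (seek(-3, CUR)): offset=7
After 12 (seek(-9, END)): offset=10

Answer: IIF90EE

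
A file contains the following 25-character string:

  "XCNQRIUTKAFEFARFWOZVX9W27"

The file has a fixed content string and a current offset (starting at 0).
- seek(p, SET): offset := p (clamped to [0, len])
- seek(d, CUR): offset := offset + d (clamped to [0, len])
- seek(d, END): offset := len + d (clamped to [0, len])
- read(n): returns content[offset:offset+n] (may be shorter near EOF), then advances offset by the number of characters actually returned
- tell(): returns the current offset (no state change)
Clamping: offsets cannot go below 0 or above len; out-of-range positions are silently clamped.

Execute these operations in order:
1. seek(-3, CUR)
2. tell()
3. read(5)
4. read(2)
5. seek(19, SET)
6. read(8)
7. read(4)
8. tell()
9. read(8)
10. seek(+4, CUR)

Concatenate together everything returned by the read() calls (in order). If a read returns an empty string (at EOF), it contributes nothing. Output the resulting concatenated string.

Answer: XCNQRIUVX9W27

Derivation:
After 1 (seek(-3, CUR)): offset=0
After 2 (tell()): offset=0
After 3 (read(5)): returned 'XCNQR', offset=5
After 4 (read(2)): returned 'IU', offset=7
After 5 (seek(19, SET)): offset=19
After 6 (read(8)): returned 'VX9W27', offset=25
After 7 (read(4)): returned '', offset=25
After 8 (tell()): offset=25
After 9 (read(8)): returned '', offset=25
After 10 (seek(+4, CUR)): offset=25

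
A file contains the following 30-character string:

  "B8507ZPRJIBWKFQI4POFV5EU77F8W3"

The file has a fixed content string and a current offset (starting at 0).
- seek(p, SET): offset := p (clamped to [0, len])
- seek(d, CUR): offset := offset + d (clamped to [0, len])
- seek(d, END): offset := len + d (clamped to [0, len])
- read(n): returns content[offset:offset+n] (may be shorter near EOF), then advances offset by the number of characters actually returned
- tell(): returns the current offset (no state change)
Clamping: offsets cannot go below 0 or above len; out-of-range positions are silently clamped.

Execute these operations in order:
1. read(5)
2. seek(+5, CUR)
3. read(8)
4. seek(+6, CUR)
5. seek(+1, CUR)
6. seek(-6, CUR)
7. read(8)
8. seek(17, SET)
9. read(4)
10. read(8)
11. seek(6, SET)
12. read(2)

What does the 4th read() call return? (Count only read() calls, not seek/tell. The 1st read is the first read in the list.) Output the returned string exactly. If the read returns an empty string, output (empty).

Answer: POFV

Derivation:
After 1 (read(5)): returned 'B8507', offset=5
After 2 (seek(+5, CUR)): offset=10
After 3 (read(8)): returned 'BWKFQI4P', offset=18
After 4 (seek(+6, CUR)): offset=24
After 5 (seek(+1, CUR)): offset=25
After 6 (seek(-6, CUR)): offset=19
After 7 (read(8)): returned 'FV5EU77F', offset=27
After 8 (seek(17, SET)): offset=17
After 9 (read(4)): returned 'POFV', offset=21
After 10 (read(8)): returned '5EU77F8W', offset=29
After 11 (seek(6, SET)): offset=6
After 12 (read(2)): returned 'PR', offset=8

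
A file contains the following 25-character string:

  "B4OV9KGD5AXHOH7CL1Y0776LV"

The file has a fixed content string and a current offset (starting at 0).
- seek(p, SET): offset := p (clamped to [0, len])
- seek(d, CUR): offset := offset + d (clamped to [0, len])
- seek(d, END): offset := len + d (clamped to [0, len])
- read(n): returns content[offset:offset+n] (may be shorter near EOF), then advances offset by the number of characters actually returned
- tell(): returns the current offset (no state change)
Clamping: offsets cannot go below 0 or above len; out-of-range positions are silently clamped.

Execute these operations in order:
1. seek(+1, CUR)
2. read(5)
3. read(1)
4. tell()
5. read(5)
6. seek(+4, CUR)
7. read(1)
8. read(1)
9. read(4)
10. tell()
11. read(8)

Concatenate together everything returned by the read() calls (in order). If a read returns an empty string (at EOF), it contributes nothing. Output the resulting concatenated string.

Answer: 4OV9KGD5AXHL1Y0776LV

Derivation:
After 1 (seek(+1, CUR)): offset=1
After 2 (read(5)): returned '4OV9K', offset=6
After 3 (read(1)): returned 'G', offset=7
After 4 (tell()): offset=7
After 5 (read(5)): returned 'D5AXH', offset=12
After 6 (seek(+4, CUR)): offset=16
After 7 (read(1)): returned 'L', offset=17
After 8 (read(1)): returned '1', offset=18
After 9 (read(4)): returned 'Y077', offset=22
After 10 (tell()): offset=22
After 11 (read(8)): returned '6LV', offset=25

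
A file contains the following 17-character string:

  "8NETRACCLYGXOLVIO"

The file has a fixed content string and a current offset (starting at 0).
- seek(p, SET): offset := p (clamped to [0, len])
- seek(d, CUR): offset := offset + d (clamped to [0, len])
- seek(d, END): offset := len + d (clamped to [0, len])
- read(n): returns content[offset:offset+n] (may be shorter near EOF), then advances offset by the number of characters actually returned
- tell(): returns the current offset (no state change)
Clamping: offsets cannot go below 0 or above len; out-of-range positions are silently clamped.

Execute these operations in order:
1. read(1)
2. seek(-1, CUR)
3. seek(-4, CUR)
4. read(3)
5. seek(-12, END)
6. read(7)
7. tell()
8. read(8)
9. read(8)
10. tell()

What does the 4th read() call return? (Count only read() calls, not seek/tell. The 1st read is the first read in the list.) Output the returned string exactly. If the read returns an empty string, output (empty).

After 1 (read(1)): returned '8', offset=1
After 2 (seek(-1, CUR)): offset=0
After 3 (seek(-4, CUR)): offset=0
After 4 (read(3)): returned '8NE', offset=3
After 5 (seek(-12, END)): offset=5
After 6 (read(7)): returned 'ACCLYGX', offset=12
After 7 (tell()): offset=12
After 8 (read(8)): returned 'OLVIO', offset=17
After 9 (read(8)): returned '', offset=17
After 10 (tell()): offset=17

Answer: OLVIO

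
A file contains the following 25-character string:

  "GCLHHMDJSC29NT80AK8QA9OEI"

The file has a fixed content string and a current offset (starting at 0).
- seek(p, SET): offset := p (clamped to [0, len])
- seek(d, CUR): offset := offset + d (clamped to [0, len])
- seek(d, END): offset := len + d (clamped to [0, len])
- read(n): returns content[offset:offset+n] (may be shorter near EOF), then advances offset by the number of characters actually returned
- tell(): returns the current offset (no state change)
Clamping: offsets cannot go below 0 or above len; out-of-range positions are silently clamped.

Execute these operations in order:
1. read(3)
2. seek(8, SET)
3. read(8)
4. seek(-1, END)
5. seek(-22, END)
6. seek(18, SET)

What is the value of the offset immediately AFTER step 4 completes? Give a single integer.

After 1 (read(3)): returned 'GCL', offset=3
After 2 (seek(8, SET)): offset=8
After 3 (read(8)): returned 'SC29NT80', offset=16
After 4 (seek(-1, END)): offset=24

Answer: 24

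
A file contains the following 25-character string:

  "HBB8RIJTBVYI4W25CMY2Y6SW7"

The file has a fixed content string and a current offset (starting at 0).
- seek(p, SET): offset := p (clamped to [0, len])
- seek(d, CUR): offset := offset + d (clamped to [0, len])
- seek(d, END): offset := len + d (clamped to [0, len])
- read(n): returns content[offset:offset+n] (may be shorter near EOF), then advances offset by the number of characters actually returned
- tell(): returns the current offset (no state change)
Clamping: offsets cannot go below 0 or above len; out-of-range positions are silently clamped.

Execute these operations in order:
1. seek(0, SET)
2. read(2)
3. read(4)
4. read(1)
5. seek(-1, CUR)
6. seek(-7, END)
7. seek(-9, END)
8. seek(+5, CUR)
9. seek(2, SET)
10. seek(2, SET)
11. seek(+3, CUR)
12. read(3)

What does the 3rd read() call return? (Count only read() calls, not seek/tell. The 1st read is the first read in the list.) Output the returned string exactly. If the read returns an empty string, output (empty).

After 1 (seek(0, SET)): offset=0
After 2 (read(2)): returned 'HB', offset=2
After 3 (read(4)): returned 'B8RI', offset=6
After 4 (read(1)): returned 'J', offset=7
After 5 (seek(-1, CUR)): offset=6
After 6 (seek(-7, END)): offset=18
After 7 (seek(-9, END)): offset=16
After 8 (seek(+5, CUR)): offset=21
After 9 (seek(2, SET)): offset=2
After 10 (seek(2, SET)): offset=2
After 11 (seek(+3, CUR)): offset=5
After 12 (read(3)): returned 'IJT', offset=8

Answer: J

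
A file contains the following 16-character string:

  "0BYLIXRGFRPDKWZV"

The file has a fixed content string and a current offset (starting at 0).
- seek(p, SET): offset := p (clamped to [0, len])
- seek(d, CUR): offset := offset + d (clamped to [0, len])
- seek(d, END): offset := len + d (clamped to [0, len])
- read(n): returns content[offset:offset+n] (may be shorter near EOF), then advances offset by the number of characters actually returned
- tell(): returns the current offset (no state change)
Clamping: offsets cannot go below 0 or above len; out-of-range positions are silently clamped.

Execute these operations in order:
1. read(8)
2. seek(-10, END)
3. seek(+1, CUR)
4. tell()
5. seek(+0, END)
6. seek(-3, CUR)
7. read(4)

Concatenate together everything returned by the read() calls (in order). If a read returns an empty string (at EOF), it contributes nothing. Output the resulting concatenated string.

After 1 (read(8)): returned '0BYLIXRG', offset=8
After 2 (seek(-10, END)): offset=6
After 3 (seek(+1, CUR)): offset=7
After 4 (tell()): offset=7
After 5 (seek(+0, END)): offset=16
After 6 (seek(-3, CUR)): offset=13
After 7 (read(4)): returned 'WZV', offset=16

Answer: 0BYLIXRGWZV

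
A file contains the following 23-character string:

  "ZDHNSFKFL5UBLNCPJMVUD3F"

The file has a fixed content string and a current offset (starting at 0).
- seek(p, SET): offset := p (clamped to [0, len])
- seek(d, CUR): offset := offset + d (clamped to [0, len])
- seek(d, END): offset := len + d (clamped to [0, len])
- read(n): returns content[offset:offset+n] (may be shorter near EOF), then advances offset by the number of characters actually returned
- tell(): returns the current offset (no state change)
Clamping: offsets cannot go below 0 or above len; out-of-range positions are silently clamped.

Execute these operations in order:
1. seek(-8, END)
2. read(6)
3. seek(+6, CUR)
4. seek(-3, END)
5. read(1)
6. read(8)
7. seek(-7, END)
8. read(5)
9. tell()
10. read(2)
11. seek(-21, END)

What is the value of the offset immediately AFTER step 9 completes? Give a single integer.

After 1 (seek(-8, END)): offset=15
After 2 (read(6)): returned 'PJMVUD', offset=21
After 3 (seek(+6, CUR)): offset=23
After 4 (seek(-3, END)): offset=20
After 5 (read(1)): returned 'D', offset=21
After 6 (read(8)): returned '3F', offset=23
After 7 (seek(-7, END)): offset=16
After 8 (read(5)): returned 'JMVUD', offset=21
After 9 (tell()): offset=21

Answer: 21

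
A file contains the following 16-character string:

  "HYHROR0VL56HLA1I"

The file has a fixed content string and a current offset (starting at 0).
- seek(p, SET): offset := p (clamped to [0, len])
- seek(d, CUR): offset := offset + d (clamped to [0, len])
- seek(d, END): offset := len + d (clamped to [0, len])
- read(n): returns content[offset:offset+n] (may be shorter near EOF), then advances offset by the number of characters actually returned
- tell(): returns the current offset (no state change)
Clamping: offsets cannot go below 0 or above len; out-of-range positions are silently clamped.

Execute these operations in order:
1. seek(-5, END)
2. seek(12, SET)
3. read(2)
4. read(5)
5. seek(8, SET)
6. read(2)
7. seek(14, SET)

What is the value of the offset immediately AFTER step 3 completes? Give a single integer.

Answer: 14

Derivation:
After 1 (seek(-5, END)): offset=11
After 2 (seek(12, SET)): offset=12
After 3 (read(2)): returned 'LA', offset=14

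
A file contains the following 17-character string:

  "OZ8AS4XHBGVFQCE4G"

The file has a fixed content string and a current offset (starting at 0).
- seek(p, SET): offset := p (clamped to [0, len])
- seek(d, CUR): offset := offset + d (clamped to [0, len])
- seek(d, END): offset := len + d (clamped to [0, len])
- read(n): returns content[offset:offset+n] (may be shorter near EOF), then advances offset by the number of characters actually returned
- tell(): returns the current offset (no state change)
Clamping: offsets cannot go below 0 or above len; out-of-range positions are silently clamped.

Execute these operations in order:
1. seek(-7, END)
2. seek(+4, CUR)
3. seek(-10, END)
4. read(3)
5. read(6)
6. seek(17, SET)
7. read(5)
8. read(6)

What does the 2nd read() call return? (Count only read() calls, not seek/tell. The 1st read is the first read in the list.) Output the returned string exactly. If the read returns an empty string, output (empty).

After 1 (seek(-7, END)): offset=10
After 2 (seek(+4, CUR)): offset=14
After 3 (seek(-10, END)): offset=7
After 4 (read(3)): returned 'HBG', offset=10
After 5 (read(6)): returned 'VFQCE4', offset=16
After 6 (seek(17, SET)): offset=17
After 7 (read(5)): returned '', offset=17
After 8 (read(6)): returned '', offset=17

Answer: VFQCE4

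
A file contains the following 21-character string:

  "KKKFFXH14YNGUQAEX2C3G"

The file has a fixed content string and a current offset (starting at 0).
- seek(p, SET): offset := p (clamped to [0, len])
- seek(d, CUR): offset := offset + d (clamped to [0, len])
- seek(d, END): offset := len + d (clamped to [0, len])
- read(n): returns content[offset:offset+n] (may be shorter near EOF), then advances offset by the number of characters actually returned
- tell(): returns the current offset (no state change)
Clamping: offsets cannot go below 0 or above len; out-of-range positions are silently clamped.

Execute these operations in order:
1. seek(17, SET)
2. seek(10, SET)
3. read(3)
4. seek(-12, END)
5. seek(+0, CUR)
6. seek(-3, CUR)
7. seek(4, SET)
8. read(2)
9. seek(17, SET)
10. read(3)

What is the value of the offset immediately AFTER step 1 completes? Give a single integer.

Answer: 17

Derivation:
After 1 (seek(17, SET)): offset=17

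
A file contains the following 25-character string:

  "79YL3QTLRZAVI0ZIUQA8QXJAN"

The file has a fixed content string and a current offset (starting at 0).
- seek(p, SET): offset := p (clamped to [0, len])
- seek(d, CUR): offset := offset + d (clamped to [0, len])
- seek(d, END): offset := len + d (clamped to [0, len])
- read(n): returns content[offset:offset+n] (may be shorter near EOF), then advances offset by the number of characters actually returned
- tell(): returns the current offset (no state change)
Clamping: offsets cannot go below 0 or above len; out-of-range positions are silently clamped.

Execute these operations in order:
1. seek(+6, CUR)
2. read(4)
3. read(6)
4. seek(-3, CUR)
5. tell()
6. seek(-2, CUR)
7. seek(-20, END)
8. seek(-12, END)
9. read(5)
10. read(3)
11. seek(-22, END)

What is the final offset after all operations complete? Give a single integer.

After 1 (seek(+6, CUR)): offset=6
After 2 (read(4)): returned 'TLRZ', offset=10
After 3 (read(6)): returned 'AVI0ZI', offset=16
After 4 (seek(-3, CUR)): offset=13
After 5 (tell()): offset=13
After 6 (seek(-2, CUR)): offset=11
After 7 (seek(-20, END)): offset=5
After 8 (seek(-12, END)): offset=13
After 9 (read(5)): returned '0ZIUQ', offset=18
After 10 (read(3)): returned 'A8Q', offset=21
After 11 (seek(-22, END)): offset=3

Answer: 3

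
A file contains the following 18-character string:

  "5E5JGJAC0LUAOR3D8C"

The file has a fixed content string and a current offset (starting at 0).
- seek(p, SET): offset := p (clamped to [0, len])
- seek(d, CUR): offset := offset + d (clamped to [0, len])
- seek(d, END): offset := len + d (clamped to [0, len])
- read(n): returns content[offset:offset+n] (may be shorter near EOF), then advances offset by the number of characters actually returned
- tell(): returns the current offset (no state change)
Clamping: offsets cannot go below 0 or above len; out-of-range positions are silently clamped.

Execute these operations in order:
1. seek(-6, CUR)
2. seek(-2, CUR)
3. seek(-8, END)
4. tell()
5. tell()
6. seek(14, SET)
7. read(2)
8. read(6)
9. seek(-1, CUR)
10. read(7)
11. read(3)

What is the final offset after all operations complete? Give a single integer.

Answer: 18

Derivation:
After 1 (seek(-6, CUR)): offset=0
After 2 (seek(-2, CUR)): offset=0
After 3 (seek(-8, END)): offset=10
After 4 (tell()): offset=10
After 5 (tell()): offset=10
After 6 (seek(14, SET)): offset=14
After 7 (read(2)): returned '3D', offset=16
After 8 (read(6)): returned '8C', offset=18
After 9 (seek(-1, CUR)): offset=17
After 10 (read(7)): returned 'C', offset=18
After 11 (read(3)): returned '', offset=18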